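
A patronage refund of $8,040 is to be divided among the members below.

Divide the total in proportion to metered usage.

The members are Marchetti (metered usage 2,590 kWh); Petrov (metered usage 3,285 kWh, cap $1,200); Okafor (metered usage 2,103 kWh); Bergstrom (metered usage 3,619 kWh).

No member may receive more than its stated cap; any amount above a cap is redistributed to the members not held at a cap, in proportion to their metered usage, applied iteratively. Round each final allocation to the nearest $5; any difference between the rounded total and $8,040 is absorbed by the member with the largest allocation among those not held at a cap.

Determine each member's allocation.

Total metered usage = 11,597.
Unconstrained shares: Marchetti 1,795.60; Petrov 2,277.43; Okafor 1,457.97; Bergstrom 2,508.99.
Capped: Petrov ($1,200); balance $6,840 reallocated over remaining metered usage 8,312.
Remaining shares: Marchetti 2,131.33 → $2,130; Okafor 1,730.57 → $1,730; Bergstrom 2,978.10 → $2,980.

Marchetti: $2,130 · Petrov: $1,200 · Okafor: $1,730 · Bergstrom: $2,980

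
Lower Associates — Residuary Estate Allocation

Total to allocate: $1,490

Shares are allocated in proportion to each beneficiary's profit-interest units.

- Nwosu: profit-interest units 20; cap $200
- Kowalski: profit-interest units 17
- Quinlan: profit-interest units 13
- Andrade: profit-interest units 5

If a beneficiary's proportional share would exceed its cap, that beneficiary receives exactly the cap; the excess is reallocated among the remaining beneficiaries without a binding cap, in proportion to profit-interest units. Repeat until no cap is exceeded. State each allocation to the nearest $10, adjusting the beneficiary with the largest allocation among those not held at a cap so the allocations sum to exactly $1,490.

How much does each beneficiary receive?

Total profit-interest units = 55.
Unconstrained shares: Nwosu 541.82; Kowalski 460.55; Quinlan 352.18; Andrade 135.45.
Capped: Nwosu ($200); balance $1,290 reallocated over remaining profit-interest units 35.
Remaining shares: Kowalski 626.57 → $630; Quinlan 479.14 → $480; Andrade 184.29 → $180.

Nwosu: $200; Kowalski: $630; Quinlan: $480; Andrade: $180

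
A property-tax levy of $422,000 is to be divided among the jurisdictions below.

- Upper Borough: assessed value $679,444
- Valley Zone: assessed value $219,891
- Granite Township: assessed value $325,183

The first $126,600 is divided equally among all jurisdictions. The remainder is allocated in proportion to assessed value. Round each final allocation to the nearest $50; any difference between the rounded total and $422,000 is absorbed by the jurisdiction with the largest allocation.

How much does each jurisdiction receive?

Upper Borough: $206,100 · Valley Zone: $95,250 · Granite Township: $120,650

$126,600 shared equally gives $42,200 per jurisdiction.
Remainder $295,400 by assessed value (total 1,224,518): Upper Borough 163,907.56 → $163,900; Valley Zone 53,046.02 → $53,050; Granite Township 78,446.42 → $78,450.
Totals: Upper Borough $42,200 + $163,900 = $206,100; Valley Zone $42,200 + $53,050 = $95,250; Granite Township $42,200 + $78,450 = $120,650.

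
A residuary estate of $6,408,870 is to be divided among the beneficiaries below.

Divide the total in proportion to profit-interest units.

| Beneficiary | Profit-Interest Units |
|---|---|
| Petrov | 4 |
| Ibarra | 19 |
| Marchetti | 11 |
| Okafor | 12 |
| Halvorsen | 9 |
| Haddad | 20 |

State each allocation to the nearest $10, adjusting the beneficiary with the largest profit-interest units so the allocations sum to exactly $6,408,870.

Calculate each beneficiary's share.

Petrov: $341,810 · Ibarra: $1,623,580 · Marchetti: $939,970 · Okafor: $1,025,420 · Halvorsen: $769,060 · Haddad: $1,709,030

Profit-interest units total: 4 + 19 + 11 + 12 + 9 + 20 = 75.
Pro-rata amounts: Petrov 341,806.40; Ibarra 1,623,580.40; Marchetti 939,967.60; Okafor 1,025,419.20; Halvorsen 769,064.40; Haddad 1,709,032.00.
After rounding ($10): Petrov $341,810; Ibarra $1,623,580; Marchetti $939,970; Okafor $1,025,420; Halvorsen $769,060; Haddad $1,709,030. Sum = $6,408,870.
No rounding difference to absorb.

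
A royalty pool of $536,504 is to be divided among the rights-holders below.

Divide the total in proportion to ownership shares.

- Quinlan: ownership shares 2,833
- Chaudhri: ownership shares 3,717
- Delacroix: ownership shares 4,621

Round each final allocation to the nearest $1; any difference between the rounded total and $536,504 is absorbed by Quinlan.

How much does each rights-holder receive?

Quinlan: $136,060 | Chaudhri: $178,514 | Delacroix: $221,930

Combined ownership shares = 11,171.
Proportional shares: Quinlan 2,833/11,171 × $536,504 = 136,059.07; Chaudhri 3,717/11,171 × $536,504 = 178,514.49; Delacroix 4,621/11,171 × $536,504 = 221,930.44.
At nearest $1: Quinlan $136,059; Chaudhri $178,514; Delacroix $221,930. Sum = $536,503.
Difference $536,504 − $536,503 = +$1 applied to Quinlan: Quinlan becomes $136,060.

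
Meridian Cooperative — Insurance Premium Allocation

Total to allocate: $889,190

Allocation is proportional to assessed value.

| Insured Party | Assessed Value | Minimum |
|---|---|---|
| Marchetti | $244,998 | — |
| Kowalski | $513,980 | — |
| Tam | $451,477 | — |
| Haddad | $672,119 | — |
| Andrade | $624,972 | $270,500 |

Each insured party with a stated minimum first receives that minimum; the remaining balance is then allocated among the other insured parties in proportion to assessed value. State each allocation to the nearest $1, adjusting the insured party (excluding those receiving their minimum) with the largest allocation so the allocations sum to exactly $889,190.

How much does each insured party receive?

Minimums first: Andrade $270,500. Balance $618,690.
Balance split over remaining assessed value 1,882,574: Marchetti 80,516.26 → $80,516; Kowalski 168,914.63 → $168,915; Tam 148,373.61 → $148,374; Haddad 220,885.503 → $220,886.
Rounding difference −$1 applied to Haddad → $220,885.

Marchetti: $80,516; Kowalski: $168,915; Tam: $148,374; Haddad: $220,885; Andrade: $270,500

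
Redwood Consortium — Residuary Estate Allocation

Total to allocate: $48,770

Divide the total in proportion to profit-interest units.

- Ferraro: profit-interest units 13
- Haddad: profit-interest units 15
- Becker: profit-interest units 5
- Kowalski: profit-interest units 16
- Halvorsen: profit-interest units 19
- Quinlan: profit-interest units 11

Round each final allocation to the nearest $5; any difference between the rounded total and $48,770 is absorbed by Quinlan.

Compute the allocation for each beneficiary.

Ferraro: $8,025; Haddad: $9,260; Becker: $3,085; Kowalski: $9,875; Halvorsen: $11,730; Quinlan: $6,795

Combined profit-interest units = 79.
Pro-rata amounts: Ferraro 13/79 × $48,770 = 8,025.44; Haddad 15/79 × $48,770 = 9,260.13; Becker 5/79 × $48,770 = 3,086.71; Kowalski 16/79 × $48,770 = 9,877.47; Halvorsen 19/79 × $48,770 = 11,729.49; Quinlan 11/79 × $48,770 = 6,790.76.
At nearest $5: Ferraro $8,025; Haddad $9,260; Becker $3,085; Kowalski $9,875; Halvorsen $11,730; Quinlan $6,790. Sum = $48,765.
Difference $48,770 − $48,765 = +$5 applied to Quinlan: Quinlan becomes $6,795.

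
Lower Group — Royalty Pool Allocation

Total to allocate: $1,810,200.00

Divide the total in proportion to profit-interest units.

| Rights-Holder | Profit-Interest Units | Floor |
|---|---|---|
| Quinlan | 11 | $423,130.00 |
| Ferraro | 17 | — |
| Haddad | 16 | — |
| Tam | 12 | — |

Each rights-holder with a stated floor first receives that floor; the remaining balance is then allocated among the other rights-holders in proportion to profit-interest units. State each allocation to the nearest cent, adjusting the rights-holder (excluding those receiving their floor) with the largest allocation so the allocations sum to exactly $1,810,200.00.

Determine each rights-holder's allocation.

Quinlan: $423,130.00; Ferraro: $524,004.23; Haddad: $493,180.44; Tam: $369,885.33

Fund the minimums — Quinlan $423,130.00. Balance $1,387,070.00.
Balance split over remaining profit-interest units 45: Ferraro 524,004.2222 → $524,004.22; Haddad 493,180.4444 → $493,180.44; Tam 369,885.3333 → $369,885.33.
Rounding difference +$0.01 applied to Ferraro → $524,004.23.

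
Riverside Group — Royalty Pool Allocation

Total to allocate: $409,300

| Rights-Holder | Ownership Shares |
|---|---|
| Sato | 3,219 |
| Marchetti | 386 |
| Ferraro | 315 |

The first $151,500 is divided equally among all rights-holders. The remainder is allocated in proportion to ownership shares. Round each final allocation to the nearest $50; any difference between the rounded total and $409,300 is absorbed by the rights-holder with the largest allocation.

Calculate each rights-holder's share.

Sato: $262,200; Marchetti: $75,900; Ferraro: $71,200

First tranche $151,500 split equally: $50,500 each.
Remainder $257,800 by ownership shares (total 3,920): Sato 211,698.52 → $211,700; Marchetti 25,385.41 → $25,400; Ferraro 20,716.07 → $20,700.
Totals: Sato $50,500 + $211,700 = $262,200; Marchetti $50,500 + $25,400 = $75,900; Ferraro $50,500 + $20,700 = $71,200.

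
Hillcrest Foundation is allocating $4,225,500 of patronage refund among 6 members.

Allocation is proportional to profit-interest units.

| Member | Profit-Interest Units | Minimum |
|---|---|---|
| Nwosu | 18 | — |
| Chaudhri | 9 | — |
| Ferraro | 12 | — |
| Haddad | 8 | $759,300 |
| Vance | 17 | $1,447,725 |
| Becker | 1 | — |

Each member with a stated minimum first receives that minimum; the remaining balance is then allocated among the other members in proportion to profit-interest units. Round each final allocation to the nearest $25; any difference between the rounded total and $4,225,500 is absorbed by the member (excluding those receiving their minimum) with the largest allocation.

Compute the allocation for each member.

Nwosu: $908,325; Chaudhri: $454,150; Ferraro: $605,550; Haddad: $759,300; Vance: $1,447,725; Becker: $50,450

Minimums first: Haddad $759,300; Vance $1,447,725. Balance $2,018,475.
Balance split over remaining profit-interest units 40: Nwosu 908,313.75 → $908,325; Chaudhri 454,156.88 → $454,150; Ferraro 605,542.50 → $605,550; Becker 50,461.88 → $50,450.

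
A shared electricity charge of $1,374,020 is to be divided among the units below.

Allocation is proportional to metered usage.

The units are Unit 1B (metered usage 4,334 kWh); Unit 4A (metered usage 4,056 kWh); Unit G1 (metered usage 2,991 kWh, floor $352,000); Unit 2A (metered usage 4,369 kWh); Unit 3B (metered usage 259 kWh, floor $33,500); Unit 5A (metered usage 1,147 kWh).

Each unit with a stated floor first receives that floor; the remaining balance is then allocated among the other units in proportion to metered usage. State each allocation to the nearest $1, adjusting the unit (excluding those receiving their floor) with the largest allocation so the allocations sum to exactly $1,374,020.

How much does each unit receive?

Guaranteed amounts: Unit G1 $352,000; Unit 3B $33,500. Residual $988,520.
Residual split over remaining metered usage 13,906: Unit 1B 308,086.13 → $308,086; Unit 4A 288,324.26 → $288,324; Unit 2A 310,574.13 → $310,574; Unit 5A 81,535.48 → $81,535.
Rounding difference +$1 applied to Unit 2A → $310,575.

Unit 1B: $308,086 | Unit 4A: $288,324 | Unit G1: $352,000 | Unit 2A: $310,575 | Unit 3B: $33,500 | Unit 5A: $81,535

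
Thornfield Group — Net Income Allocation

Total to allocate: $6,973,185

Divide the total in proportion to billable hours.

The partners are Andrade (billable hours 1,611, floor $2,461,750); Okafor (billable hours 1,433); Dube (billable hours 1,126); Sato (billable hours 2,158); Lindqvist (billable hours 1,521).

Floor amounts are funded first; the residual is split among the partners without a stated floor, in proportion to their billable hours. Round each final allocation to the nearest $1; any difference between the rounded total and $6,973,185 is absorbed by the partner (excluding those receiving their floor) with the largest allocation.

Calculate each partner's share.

Fund the minimums — Andrade $2,461,750. Remaining pool $4,511,435.
Remaining pool split over remaining billable hours 6,238: Okafor 1,036,371.65 → $1,036,372; Dube 814,343.67 → $814,344; Sato 1,560,704.83 → $1,560,705; Lindqvist 1,100,014.85 → $1,100,015.
Rounding difference −$1 applied to Sato → $1,560,704.

Andrade: $2,461,750 · Okafor: $1,036,372 · Dube: $814,344 · Sato: $1,560,704 · Lindqvist: $1,100,015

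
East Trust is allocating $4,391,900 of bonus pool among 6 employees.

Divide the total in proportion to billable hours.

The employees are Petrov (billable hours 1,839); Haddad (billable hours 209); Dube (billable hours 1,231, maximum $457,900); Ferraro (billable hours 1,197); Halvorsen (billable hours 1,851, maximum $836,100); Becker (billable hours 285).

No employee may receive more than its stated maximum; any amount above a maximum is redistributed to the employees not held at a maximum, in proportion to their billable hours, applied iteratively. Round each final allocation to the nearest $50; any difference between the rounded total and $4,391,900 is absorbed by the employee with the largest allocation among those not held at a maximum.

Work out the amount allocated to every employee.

Petrov: $1,613,900 · Haddad: $183,400 · Dube: $457,900 · Ferraro: $1,050,500 · Halvorsen: $836,100 · Becker: $250,100

Total billable hours = 6,612.
Proportional shares (ignoring caps): Petrov 1,221,522.10; Haddad 138,824.43; Dube 817,669.22; Ferraro 795,085.34; Halvorsen 1,229,492.88; Becker 189,306.03.
Cap binds for Dube ($457,900), Halvorsen ($836,100); residual $3,097,900 reallocated over remaining billable hours 3,530.
Remaining shares: Petrov 1,613,891.81 → $1,613,900; Haddad 183,416.74 → $183,400; Ferraro 1,050,477.71 → $1,050,500; Becker 250,113.74 → $250,100.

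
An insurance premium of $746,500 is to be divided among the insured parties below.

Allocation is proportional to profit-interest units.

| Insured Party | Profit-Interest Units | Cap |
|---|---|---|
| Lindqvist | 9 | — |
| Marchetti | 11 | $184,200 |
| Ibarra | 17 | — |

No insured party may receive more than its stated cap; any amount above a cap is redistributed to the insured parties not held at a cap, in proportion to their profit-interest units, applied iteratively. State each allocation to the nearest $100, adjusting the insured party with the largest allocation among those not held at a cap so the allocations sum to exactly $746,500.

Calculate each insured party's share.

Lindqvist: $194,600 | Marchetti: $184,200 | Ibarra: $367,700

Total profit-interest units = 37.
Unconstrained shares: Lindqvist 181,581.08; Marchetti 221,932.43; Ibarra 342,986.49.
Held at cap: Marchetti ($184,200); residual $562,300 reallocated over remaining profit-interest units 26.
Remaining shares: Lindqvist 194,642.31 → $194,600; Ibarra 367,657.69 → $367,700.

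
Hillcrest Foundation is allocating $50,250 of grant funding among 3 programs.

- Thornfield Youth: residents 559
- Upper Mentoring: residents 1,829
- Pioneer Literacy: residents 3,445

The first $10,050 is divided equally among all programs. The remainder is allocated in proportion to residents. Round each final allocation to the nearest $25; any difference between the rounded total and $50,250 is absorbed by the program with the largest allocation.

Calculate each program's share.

$10,050 shared equally gives $3,350 per program.
Remainder $40,200 by residents (total 5,833): Thornfield Youth 3,852.53 → $3,850; Upper Mentoring 12,605.14 → $12,600; Pioneer Literacy 23,742.33 → $23,750.
Totals: Thornfield Youth $3,350 + $3,850 = $7,200; Upper Mentoring $3,350 + $12,600 = $15,950; Pioneer Literacy $3,350 + $23,750 = $27,100.

Thornfield Youth: $7,200; Upper Mentoring: $15,950; Pioneer Literacy: $27,100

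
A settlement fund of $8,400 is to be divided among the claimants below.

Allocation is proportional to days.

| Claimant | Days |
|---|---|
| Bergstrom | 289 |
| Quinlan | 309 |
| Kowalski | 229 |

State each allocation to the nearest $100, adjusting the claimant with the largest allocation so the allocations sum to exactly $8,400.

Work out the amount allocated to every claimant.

Bergstrom: $2,900 | Quinlan: $3,200 | Kowalski: $2,300

Total days = 827.
Proportional shares: Bergstrom 289/827 × $8,400 = 2,935.43; Quinlan 309/827 × $8,400 = 3,138.57; Kowalski 229/827 × $8,400 = 2,326.00.
Rounded to nearest $100: Bergstrom $2,900; Quinlan $3,100; Kowalski $2,300. Sum = $8,300.
Difference $8,400 − $8,300 = +$100 applied to largest allocation (Quinlan): Quinlan becomes $3,200.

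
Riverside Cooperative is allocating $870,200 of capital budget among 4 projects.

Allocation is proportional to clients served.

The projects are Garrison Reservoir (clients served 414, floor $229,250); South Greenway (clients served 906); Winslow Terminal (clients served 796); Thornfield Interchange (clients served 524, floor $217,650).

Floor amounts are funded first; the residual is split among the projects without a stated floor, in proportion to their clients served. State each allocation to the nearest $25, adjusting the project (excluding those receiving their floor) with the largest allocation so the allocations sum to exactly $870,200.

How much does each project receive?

Garrison Reservoir: $229,250; South Greenway: $225,325; Winslow Terminal: $197,975; Thornfield Interchange: $217,650

Fund the minimums — Garrison Reservoir $229,250; Thornfield Interchange $217,650. Residual $423,300.
Residual split over remaining clients served 1,702: South Greenway 225,328.91 → $225,325; Winslow Terminal 197,971.09 → $197,975.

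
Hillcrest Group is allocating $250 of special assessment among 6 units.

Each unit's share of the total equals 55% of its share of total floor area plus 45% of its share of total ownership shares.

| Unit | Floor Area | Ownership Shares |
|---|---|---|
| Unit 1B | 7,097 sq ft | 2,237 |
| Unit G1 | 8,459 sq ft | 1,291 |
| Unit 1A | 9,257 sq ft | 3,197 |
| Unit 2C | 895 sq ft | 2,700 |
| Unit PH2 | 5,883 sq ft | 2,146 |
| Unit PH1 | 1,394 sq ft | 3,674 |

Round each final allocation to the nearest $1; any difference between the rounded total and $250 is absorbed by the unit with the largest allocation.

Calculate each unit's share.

Unit 1B: $46 | Unit G1: $45 | Unit 1A: $62 | Unit 2C: $24 | Unit PH2: $40 | Unit PH1: $33

Floor area total 32,985; ownership shares total 15,245.
Blended shares (55% floor area + 45% ownership shares): Unit 1B 0.1844; Unit G1 0.1792; Unit 1A 0.2487; Unit 2C 0.0946; Unit PH2 0.1614; Unit PH1 0.1317.
Proportional shares: Unit 1B 46.09; Unit G1 44.79; Unit 1A 62.18; Unit 2C 23.66; Unit PH2 40.36; Unit PH1 32.92.
Rounded to nearest $1: Unit 1B $46; Unit G1 $45; Unit 1A $62; Unit 2C $24; Unit PH2 $40; Unit PH1 $33. Sum = $250.
No rounding difference to absorb.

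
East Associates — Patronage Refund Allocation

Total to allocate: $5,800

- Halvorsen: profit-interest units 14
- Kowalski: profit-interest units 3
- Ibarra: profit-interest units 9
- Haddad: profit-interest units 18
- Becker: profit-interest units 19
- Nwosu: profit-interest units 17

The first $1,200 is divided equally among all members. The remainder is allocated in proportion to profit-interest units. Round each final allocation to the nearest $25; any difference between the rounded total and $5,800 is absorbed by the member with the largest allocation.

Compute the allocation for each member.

Equal tier: $1,200 ÷ 6 = $200 apiece.
Remainder $4,600 by profit-interest units (total 80): Halvorsen 805.00 → $800; Kowalski 172.50 → $175; Ibarra 517.50 → $525; Haddad 1,035.00 → $1,025; Becker 1,092.50 → $1,100; Nwosu 977.50 → $975.
Totals: Halvorsen $200 + $800 = $1,000; Kowalski $200 + $175 = $375; Ibarra $200 + $525 = $725; Haddad $200 + $1,025 = $1,225; Becker $200 + $1,100 = $1,300; Nwosu $200 + $975 = $1,175.

Halvorsen: $1,000 | Kowalski: $375 | Ibarra: $725 | Haddad: $1,225 | Becker: $1,300 | Nwosu: $1,175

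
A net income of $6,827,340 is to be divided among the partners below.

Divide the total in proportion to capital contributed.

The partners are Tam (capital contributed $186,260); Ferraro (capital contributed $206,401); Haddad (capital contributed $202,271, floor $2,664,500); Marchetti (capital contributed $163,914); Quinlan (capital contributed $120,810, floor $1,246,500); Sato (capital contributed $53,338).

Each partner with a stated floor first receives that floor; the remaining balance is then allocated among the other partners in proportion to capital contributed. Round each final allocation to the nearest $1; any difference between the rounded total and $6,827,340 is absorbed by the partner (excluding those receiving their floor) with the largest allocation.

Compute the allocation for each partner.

Tam: $890,615 · Ferraro: $986,920 · Haddad: $2,664,500 · Marchetti: $783,766 · Quinlan: $1,246,500 · Sato: $255,039

Guaranteed amounts: Haddad $2,664,500; Quinlan $1,246,500. Balance $2,916,340.
Balance split over remaining capital contributed 609,913: Tam 890,614.71 → $890,615; Ferraro 986,920.25 → $986,920; Marchetti 783,765.81 → $783,766; Sato 255,039.23 → $255,039.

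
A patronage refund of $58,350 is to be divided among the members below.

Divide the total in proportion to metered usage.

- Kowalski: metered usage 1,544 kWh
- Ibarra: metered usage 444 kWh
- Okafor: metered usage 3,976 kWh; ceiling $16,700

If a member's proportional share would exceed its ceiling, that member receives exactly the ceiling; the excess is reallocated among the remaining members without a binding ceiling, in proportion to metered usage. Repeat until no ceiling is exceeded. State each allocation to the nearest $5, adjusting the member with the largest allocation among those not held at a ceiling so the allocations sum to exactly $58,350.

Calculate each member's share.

Total metered usage = 5,964.
Pro-rata shares before constraints: Kowalski 15,106.04; Ibarra 4,343.96; Okafor 38,900.00.
Held at cap: Okafor ($16,700); balance $41,650 reallocated over remaining metered usage 1,988.
Shares after redistribution: Kowalski 32,347.89 → $32,350; Ibarra 9,302.11 → $9,300.

Kowalski: $32,350 | Ibarra: $9,300 | Okafor: $16,700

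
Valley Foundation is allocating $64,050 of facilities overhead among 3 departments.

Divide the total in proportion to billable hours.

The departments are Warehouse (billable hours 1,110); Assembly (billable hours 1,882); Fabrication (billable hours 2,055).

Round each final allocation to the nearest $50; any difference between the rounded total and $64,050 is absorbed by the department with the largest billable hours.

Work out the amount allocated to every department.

Billable hours total: 5,047.
Pro-rata amounts: Warehouse 1,110/5,047 × $64,050 = 14,086.69; Assembly 1,882/5,047 × $64,050 = 23,883.91; Fabrication 2,055/5,047 × $64,050 = 26,079.40.
Rounded to nearest $50: Warehouse $14,100; Assembly $23,900; Fabrication $26,100. Sum = $64,100.
Difference $64,050 − $64,100 = −$50 applied to largest billable hours (Fabrication): Fabrication becomes $26,050.

Warehouse: $14,100; Assembly: $23,900; Fabrication: $26,050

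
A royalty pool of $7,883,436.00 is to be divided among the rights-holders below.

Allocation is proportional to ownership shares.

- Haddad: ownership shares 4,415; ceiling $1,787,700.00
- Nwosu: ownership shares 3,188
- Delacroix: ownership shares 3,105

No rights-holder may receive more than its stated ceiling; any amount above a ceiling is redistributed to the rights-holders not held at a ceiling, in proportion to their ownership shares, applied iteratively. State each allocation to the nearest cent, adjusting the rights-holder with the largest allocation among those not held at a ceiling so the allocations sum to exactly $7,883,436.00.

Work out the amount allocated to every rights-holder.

Haddad: $1,787,700.00 | Nwosu: $3,088,067.12 | Delacroix: $3,007,668.88

Combined ownership shares = 10,708.
Proportional shares (ignoring caps): Haddad 3,250,408.1005; Nwosu 2,347,067.0497; Delacroix 2,285,960.8498.
Held at cap: Haddad ($1,787,700.00); residual $6,095,736.00 reallocated over remaining ownership shares 6,293.
Remaining shares: Nwosu 3,088,067.1171 → $3,088,067.12; Delacroix 3,007,668.8829 → $3,007,668.88.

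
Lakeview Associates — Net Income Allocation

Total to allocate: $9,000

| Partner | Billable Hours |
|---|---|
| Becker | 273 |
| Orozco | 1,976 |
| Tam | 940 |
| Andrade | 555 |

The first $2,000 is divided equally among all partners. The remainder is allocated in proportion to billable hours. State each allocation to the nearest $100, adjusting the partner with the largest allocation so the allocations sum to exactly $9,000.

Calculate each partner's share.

Equal tier: $2,000 ÷ 4 = $500 apiece.
Remainder $7,000 by billable hours (total 3,744): Becker 510.42 → $500; Orozco 3,694.44 → $3,700; Tam 1,757.48 → $1,800; Andrade 1,037.66 → $1,000.
Totals: Becker $500 + $500 = $1,000; Orozco $500 + $3,700 = $4,200; Tam $500 + $1,800 = $2,300; Andrade $500 + $1,000 = $1,500.

Becker: $1,000 | Orozco: $4,200 | Tam: $2,300 | Andrade: $1,500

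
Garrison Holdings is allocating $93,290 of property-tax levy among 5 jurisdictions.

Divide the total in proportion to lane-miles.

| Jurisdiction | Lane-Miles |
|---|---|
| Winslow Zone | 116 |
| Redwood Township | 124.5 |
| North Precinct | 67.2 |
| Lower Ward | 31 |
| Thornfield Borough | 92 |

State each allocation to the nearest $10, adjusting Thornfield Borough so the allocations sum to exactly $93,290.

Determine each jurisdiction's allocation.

Winslow Zone: $25,130 | Redwood Township: $26,970 | North Precinct: $14,560 | Lower Ward: $6,710 | Thornfield Borough: $19,920

Lane-miles total: 430.7.
Unrounded shares: Winslow Zone 116/430.7 × $93,290 = 25,125.70; Redwood Township 124.5/430.7 × $93,290 = 26,966.81; North Precinct 67.2/430.7 × $93,290 = 14,555.58; Lower Ward 31/430.7 × $93,290 = 6,714.63; Thornfield Borough 92/430.7 × $93,290 = 19,927.28.
At nearest $10: Winslow Zone $25,130; Redwood Township $26,970; North Precinct $14,560; Lower Ward $6,710; Thornfield Borough $19,930. Sum = $93,300.
Difference $93,290 − $93,300 = −$10 applied to Thornfield Borough: Thornfield Borough becomes $19,920.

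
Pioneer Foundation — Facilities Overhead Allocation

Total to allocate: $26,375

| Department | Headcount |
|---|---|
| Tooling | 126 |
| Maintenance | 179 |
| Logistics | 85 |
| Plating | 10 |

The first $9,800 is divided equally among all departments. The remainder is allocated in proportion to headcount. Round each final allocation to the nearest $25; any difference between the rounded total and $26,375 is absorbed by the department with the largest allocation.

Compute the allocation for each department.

Equal tier: $9,800 ÷ 4 = $2,450 apiece.
Remainder $16,575 by headcount (total 400): Tooling 5,221.12 → $5,225; Maintenance 7,417.31 → $7,425; Logistics 3,522.19 → $3,525; Plating 414.38 → $425.
Rounding difference −$25 on remainder applied to Maintenance.
Totals: Tooling $2,450 + $5,225 = $7,675; Maintenance $2,450 + $7,400 = $9,850; Logistics $2,450 + $3,525 = $5,975; Plating $2,450 + $425 = $2,875.

Tooling: $7,675; Maintenance: $9,850; Logistics: $5,975; Plating: $2,875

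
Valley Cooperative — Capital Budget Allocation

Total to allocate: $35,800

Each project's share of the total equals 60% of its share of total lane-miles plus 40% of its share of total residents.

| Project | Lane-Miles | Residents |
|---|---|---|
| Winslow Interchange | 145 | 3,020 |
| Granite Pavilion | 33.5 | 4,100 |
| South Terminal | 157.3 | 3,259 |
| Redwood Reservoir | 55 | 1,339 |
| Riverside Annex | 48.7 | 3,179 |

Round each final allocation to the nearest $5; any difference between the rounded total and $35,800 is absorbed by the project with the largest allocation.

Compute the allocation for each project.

Winslow Interchange: $9,990; Granite Pavilion: $5,580; South Terminal: $10,820; Redwood Reservoir: $3,975; Riverside Annex: $5,435

Lane-miles total 439.5; residents total 14,897.
Composite weights (60% lane-miles + 40% residents): Winslow Interchange 0.2790; Granite Pavilion 0.1558; South Terminal 0.3023; Redwood Reservoir 0.1110; Riverside Annex 0.1518.
Raw shares: Winslow Interchange 9,989.72; Granite Pavilion 5,578.47; South Terminal 10,820.61; Redwood Reservoir 3,975.19; Riverside Annex 5,436.02.
Rounded to nearest $5: Winslow Interchange $9,990; Granite Pavilion $5,580; South Terminal $10,820; Redwood Reservoir $3,975; Riverside Annex $5,435. Sum = $35,800.
Sum already equals the total — no adjustment.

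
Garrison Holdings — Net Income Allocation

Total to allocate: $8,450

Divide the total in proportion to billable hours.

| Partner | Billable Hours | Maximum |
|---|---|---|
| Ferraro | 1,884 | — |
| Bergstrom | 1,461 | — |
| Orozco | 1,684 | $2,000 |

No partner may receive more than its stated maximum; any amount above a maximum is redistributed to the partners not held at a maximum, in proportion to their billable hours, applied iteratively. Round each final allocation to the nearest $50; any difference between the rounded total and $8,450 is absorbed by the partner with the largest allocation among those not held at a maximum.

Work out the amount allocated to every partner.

Combined billable hours = 5,029.
Unconstrained shares: Ferraro 3,165.60; Bergstrom 2,454.85; Orozco 2,829.55.
Held at cap: Orozco ($2,000); residual $6,450 reallocated over remaining billable hours 3,345.
Shares after redistribution: Ferraro 3,632.83 → $3,650; Bergstrom 2,817.17 → $2,800.

Ferraro: $3,650 · Bergstrom: $2,800 · Orozco: $2,000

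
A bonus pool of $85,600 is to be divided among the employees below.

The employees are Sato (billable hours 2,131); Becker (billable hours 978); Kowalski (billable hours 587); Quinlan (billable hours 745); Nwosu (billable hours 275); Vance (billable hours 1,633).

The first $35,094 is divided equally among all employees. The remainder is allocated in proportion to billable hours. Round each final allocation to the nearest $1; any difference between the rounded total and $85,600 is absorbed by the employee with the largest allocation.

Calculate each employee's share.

$35,094 shared equally gives $5,849 per employee.
Remainder $50,506 by billable hours (total 6,349): Sato 16,952.01 → $16,952; Becker 7,779.94 → $7,780; Kowalski 4,669.56 → $4,670; Quinlan 5,926.44 → $5,926; Nwosu 2,187.61 → $2,188; Vance 12,990.44 → $12,990.
Totals: Sato $5,849 + $16,952 = $22,801; Becker $5,849 + $7,780 = $13,629; Kowalski $5,849 + $4,670 = $10,519; Quinlan $5,849 + $5,926 = $11,775; Nwosu $5,849 + $2,188 = $8,037; Vance $5,849 + $12,990 = $18,839.

Sato: $22,801; Becker: $13,629; Kowalski: $10,519; Quinlan: $11,775; Nwosu: $8,037; Vance: $18,839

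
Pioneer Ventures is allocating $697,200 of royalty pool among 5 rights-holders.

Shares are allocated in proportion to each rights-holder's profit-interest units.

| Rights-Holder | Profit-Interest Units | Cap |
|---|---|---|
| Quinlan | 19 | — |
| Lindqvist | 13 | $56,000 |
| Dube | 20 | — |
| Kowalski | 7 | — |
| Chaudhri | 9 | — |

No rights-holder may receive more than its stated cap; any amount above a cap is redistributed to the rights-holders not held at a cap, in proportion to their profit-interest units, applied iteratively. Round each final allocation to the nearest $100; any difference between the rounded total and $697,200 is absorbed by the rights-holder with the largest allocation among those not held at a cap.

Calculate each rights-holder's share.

Combined profit-interest units = 68.
Unconstrained shares: Quinlan 194,805.88; Lindqvist 133,288.24; Dube 205,058.82; Kowalski 71,770.59; Chaudhri 92,276.47.
Held at cap: Lindqvist ($56,000); residual $641,200 reallocated over remaining profit-interest units 55.
Redistributed shares: Quinlan 221,505.45 → $221,500; Dube 233,163.64 → $233,200; Kowalski 81,607.27 → $81,600; Chaudhri 104,923.64 → $104,900.

Quinlan: $221,500; Lindqvist: $56,000; Dube: $233,200; Kowalski: $81,600; Chaudhri: $104,900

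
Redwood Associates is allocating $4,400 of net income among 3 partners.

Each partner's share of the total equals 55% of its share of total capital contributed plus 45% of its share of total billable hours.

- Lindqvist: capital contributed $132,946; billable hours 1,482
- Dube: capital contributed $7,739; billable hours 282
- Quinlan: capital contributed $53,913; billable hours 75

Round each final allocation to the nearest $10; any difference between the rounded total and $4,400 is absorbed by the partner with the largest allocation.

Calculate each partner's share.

Lindqvist: $3,250 · Dube: $400 · Quinlan: $750

Totals — capital contributed 194,598, billable hours 1,839.
Composite weights (55% capital contributed + 45% billable hours): Lindqvist 0.7384; Dube 0.0909; Quinlan 0.1707.
Raw shares: Lindqvist 3,248.93; Dube 399.86; Quinlan 751.21.
After rounding ($10): Lindqvist $3,250; Dube $400; Quinlan $750. Sum = $4,400.
No rounding difference to absorb.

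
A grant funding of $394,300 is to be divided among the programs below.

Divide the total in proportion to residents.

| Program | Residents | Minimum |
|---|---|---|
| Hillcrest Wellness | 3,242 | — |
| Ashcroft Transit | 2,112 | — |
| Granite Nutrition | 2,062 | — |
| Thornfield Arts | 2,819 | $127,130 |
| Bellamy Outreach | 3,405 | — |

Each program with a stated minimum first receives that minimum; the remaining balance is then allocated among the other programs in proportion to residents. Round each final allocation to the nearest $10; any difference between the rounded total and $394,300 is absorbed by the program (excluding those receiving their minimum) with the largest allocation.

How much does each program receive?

Hillcrest Wellness: $80,040; Ashcroft Transit: $52,150; Granite Nutrition: $50,910; Thornfield Arts: $127,130; Bellamy Outreach: $84,070

Fund the minimums — Thornfield Arts $127,130. Residual $267,170.
Residual split over remaining residents 10,821: Hillcrest Wellness 80,044.83 → $80,040; Ashcroft Transit 52,145.18 → $52,150; Granite Nutrition 50,910.69 → $50,910; Bellamy Outreach 84,069.30 → $84,070.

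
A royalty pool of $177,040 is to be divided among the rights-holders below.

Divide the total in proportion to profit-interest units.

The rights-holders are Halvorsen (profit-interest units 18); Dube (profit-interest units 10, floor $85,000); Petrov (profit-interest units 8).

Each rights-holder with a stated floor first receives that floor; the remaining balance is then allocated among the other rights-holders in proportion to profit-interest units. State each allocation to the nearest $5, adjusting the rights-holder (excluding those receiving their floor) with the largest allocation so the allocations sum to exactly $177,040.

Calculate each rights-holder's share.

Guaranteed amounts: Dube $85,000. Remaining pool $92,040.
Remaining pool split over remaining profit-interest units 26: Halvorsen 63,720.00 → $63,720; Petrov 28,320.00 → $28,320.

Halvorsen: $63,720; Dube: $85,000; Petrov: $28,320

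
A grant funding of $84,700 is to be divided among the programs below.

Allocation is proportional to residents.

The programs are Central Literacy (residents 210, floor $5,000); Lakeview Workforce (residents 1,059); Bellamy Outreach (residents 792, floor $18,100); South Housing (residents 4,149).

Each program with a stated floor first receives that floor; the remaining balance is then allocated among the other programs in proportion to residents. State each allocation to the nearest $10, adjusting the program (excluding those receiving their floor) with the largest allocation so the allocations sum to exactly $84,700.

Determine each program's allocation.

Minimums first: Central Literacy $5,000; Bellamy Outreach $18,100. Balance $61,600.
Balance split over remaining residents 5,208: Lakeview Workforce 12,525.81 → $12,530; South Housing 49,074.19 → $49,070.

Central Literacy: $5,000 · Lakeview Workforce: $12,530 · Bellamy Outreach: $18,100 · South Housing: $49,070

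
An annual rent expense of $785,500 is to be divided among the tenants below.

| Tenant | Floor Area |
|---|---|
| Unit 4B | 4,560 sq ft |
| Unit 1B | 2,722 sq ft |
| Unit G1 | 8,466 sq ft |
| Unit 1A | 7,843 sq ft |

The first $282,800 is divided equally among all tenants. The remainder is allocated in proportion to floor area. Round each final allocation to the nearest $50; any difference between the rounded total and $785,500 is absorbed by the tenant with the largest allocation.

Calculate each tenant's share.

Equal tier: $282,800 ÷ 4 = $70,700 apiece.
Remainder $502,700 by floor area (total 23,591): Unit 4B 97,168.92 → $97,150; Unit 1B 58,003.03 → $58,000; Unit G1 180,401.77 → $180,400; Unit 1A 167,126.28 → $167,150.
Totals: Unit 4B $70,700 + $97,150 = $167,850; Unit 1B $70,700 + $58,000 = $128,700; Unit G1 $70,700 + $180,400 = $251,100; Unit 1A $70,700 + $167,150 = $237,850.

Unit 4B: $167,850 · Unit 1B: $128,700 · Unit G1: $251,100 · Unit 1A: $237,850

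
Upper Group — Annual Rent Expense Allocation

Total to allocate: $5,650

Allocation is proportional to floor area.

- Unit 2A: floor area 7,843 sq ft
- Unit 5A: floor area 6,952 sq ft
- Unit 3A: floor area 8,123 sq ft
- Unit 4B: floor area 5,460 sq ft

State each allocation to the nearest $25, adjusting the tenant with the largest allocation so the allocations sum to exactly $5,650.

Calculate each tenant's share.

Sum of floor area: 28,378.
Proportional shares: Unit 2A 7,843/28,378 × $5,650 = 1,561.52; Unit 5A 6,952/28,378 × $5,650 = 1,384.13; Unit 3A 8,123/28,378 × $5,650 = 1,617.27; Unit 4B 5,460/28,378 × $5,650 = 1,087.07.
After rounding ($25): Unit 2A $1,550; Unit 5A $1,375; Unit 3A $1,625; Unit 4B $1,075. Sum = $5,625.
Difference $5,650 − $5,625 = +$25 applied to largest allocation (Unit 3A): Unit 3A becomes $1,650.

Unit 2A: $1,550 | Unit 5A: $1,375 | Unit 3A: $1,650 | Unit 4B: $1,075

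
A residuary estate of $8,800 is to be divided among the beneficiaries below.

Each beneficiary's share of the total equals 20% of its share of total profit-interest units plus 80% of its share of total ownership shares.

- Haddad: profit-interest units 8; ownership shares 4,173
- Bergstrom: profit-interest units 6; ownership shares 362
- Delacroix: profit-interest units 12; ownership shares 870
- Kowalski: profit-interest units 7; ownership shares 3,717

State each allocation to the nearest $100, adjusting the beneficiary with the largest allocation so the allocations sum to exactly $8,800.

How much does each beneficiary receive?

Totals — profit-interest units 33, ownership shares 9,122.
Blended shares (20% profit-interest units + 80% ownership shares): Haddad 0.4145; Bergstrom 0.0681; Delacroix 0.1490; Kowalski 0.3684.
Pro-rata amounts: Haddad 3,647.22; Bergstrom 599.38; Delacroix 1,311.43; Kowalski 3,241.97.
At nearest $100: Haddad $3,600; Bergstrom $600; Delacroix $1,300; Kowalski $3,200. Sum = $8,700.
Difference $8,800 − $8,700 = +$100 applied to largest allocation (Haddad): Haddad becomes $3,700.

Haddad: $3,700; Bergstrom: $600; Delacroix: $1,300; Kowalski: $3,200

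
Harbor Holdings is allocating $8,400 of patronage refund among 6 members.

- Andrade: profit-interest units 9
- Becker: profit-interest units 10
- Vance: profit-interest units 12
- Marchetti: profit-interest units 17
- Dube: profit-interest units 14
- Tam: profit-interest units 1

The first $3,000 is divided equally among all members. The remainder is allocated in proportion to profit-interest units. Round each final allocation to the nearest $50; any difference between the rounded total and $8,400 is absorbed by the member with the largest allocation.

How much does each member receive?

Andrade: $1,250 · Becker: $1,350 · Vance: $1,550 · Marchetti: $1,950 · Dube: $1,700 · Tam: $600

Equal tier: $3,000 ÷ 6 = $500 apiece.
Remainder $5,400 by profit-interest units (total 63): Andrade 771.43 → $750; Becker 857.14 → $850; Vance 1,028.57 → $1,050; Marchetti 1,457.14 → $1,450; Dube 1,200.00 → $1,200; Tam 85.71 → $100.
Totals: Andrade $500 + $750 = $1,250; Becker $500 + $850 = $1,350; Vance $500 + $1,050 = $1,550; Marchetti $500 + $1,450 = $1,950; Dube $500 + $1,200 = $1,700; Tam $500 + $100 = $600.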